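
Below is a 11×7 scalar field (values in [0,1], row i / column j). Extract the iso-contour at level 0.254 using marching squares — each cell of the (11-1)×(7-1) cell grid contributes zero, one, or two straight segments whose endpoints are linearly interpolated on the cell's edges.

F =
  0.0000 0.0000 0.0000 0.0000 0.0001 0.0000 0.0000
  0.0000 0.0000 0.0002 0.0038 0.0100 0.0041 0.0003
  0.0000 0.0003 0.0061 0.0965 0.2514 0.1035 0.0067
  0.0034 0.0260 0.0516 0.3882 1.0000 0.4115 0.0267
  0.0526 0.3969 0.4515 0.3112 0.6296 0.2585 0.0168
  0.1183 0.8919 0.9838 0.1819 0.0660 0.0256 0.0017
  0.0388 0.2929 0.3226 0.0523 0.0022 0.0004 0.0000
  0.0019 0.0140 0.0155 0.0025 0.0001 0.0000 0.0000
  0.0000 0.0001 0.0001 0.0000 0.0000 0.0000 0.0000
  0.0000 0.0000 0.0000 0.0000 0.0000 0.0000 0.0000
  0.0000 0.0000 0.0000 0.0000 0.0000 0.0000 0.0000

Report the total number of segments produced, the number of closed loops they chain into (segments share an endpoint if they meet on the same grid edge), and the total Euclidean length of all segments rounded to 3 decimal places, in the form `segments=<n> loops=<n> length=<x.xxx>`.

cell (2,2): code 0100 → (2.540,3.000)–(3.000,2.601)
cell (2,3): code 1100 → (2.003,4.000)–(2.540,3.000)
cell (2,4): code 1100 → (2.489,5.000)–(2.003,4.000)
cell (2,5): code 1000 → (3.000,5.409)–(2.489,5.000)
cell (3,0): code 0100 → (3.615,1.000)–(4.000,0.585)
cell (3,1): code 1100 → (3.506,2.000)–(3.615,1.000)
cell (3,2): code 1110 → (3.000,2.601)–(3.506,2.000)
cell (3,5): code 1001 → (4.000,5.019)–(3.000,5.409)
cell (4,0): code 0110 → (4.000,0.585)–(5.000,0.175)
cell (4,2): code 1011 → (5.000,2.910)–(4.442,3.000)
cell (4,3): code 0011 → (4.442,3.000)–(4.666,4.000)
cell (4,4): code 0011 → (4.666,4.000)–(4.019,5.000)
cell (4,5): code 0001 → (4.019,5.000)–(4.000,5.019)
cell (5,0): code 0110 → (5.000,0.175)–(6.000,0.847)
cell (5,2): code 1001 → (6.000,2.254)–(5.000,2.910)
cell (6,0): code 0010 → (6.000,0.847)–(6.139,1.000)
cell (6,1): code 0011 → (6.139,1.000)–(6.223,2.000)
cell (6,2): code 0001 → (6.223,2.000)–(6.000,2.254)
total: 18 segments, chained into 1 closed loop(s), length Σ = 14.779364

segments=18 loops=1 length=14.779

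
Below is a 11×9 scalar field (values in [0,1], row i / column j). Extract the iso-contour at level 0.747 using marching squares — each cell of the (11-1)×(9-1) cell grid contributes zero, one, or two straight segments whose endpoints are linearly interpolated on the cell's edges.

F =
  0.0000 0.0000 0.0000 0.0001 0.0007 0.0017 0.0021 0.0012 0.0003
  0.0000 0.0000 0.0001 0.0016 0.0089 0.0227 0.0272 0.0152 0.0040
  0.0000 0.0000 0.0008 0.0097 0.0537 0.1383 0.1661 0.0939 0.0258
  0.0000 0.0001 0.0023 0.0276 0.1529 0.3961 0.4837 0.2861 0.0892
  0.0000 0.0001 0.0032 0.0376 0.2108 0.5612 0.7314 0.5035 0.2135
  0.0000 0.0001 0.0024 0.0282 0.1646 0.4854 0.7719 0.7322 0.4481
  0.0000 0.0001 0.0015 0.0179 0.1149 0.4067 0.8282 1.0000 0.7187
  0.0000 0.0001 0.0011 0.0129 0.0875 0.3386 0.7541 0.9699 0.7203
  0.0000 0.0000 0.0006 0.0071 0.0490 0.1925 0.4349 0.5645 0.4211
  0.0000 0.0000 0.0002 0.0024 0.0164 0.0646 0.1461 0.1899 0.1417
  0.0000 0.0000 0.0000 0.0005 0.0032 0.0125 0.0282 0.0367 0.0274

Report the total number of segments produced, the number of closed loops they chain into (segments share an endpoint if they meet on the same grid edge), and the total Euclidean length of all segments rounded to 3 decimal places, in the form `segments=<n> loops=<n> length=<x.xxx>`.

cell (4,5): code 0100 → (4.385,6.000)–(5.000,5.913)
cell (4,6): code 1000 → (5.000,6.627)–(4.385,6.000)
cell (5,5): code 0110 → (5.000,5.913)–(6.000,5.807)
cell (5,6): code 1101 → (5.055,7.000)–(5.000,6.627)
cell (5,7): code 1000 → (6.000,7.899)–(5.055,7.000)
cell (6,5): code 0110 → (6.000,5.807)–(7.000,5.983)
cell (6,7): code 1001 → (7.000,7.893)–(6.000,7.899)
cell (7,5): code 0010 → (7.000,5.983)–(7.022,6.000)
cell (7,6): code 0011 → (7.022,6.000)–(7.550,7.000)
cell (7,7): code 0001 → (7.550,7.000)–(7.000,7.893)
total: 10 segments, chained into 1 closed loop(s), length Σ = 8.408767

segments=10 loops=1 length=8.409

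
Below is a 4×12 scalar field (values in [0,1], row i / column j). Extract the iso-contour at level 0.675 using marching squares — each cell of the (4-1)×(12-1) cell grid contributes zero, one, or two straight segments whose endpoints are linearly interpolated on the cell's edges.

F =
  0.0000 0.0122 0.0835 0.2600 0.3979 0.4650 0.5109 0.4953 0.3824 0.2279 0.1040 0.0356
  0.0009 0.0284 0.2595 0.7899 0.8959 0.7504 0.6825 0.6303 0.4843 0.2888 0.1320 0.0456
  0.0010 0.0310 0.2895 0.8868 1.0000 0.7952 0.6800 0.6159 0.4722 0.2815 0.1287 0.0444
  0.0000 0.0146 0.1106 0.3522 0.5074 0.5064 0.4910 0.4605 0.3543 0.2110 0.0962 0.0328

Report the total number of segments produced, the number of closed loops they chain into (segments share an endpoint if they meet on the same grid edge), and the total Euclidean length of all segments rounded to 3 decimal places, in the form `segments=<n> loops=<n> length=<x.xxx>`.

segments=12 loops=1 length=9.284

cell (0,2): code 0100 → (0.783,3.000)–(1.000,2.783)
cell (0,3): code 1100 → (0.556,4.000)–(0.783,3.000)
cell (0,4): code 1100 → (0.736,5.000)–(0.556,4.000)
cell (0,5): code 1100 → (0.956,6.000)–(0.736,5.000)
cell (0,6): code 1000 → (1.000,6.144)–(0.956,6.000)
cell (1,2): code 0110 → (1.000,2.783)–(2.000,2.645)
cell (1,6): code 1001 → (2.000,6.078)–(1.000,6.144)
cell (2,2): code 0010 → (2.000,2.645)–(2.396,3.000)
cell (2,3): code 0011 → (2.396,3.000)–(2.660,4.000)
cell (2,4): code 0011 → (2.660,4.000)–(2.416,5.000)
cell (2,5): code 0011 → (2.416,5.000)–(2.026,6.000)
cell (2,6): code 0001 → (2.026,6.000)–(2.000,6.078)
total: 12 segments, chained into 1 closed loop(s), length Σ = 9.284392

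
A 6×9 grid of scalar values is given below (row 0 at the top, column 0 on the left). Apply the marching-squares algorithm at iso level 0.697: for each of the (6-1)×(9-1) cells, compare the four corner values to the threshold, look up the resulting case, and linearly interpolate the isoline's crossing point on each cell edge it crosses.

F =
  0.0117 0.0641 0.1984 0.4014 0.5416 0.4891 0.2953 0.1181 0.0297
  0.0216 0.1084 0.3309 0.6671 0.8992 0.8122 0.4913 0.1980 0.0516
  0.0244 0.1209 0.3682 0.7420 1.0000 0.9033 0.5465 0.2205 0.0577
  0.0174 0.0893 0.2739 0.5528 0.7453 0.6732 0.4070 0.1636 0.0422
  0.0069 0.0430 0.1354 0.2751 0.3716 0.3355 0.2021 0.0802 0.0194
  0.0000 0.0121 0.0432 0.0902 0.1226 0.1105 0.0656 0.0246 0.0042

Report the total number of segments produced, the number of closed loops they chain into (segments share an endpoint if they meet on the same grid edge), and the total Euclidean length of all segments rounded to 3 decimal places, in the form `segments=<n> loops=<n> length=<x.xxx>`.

segments=12 loops=1 length=8.335

cell (0,3): code 0100 → (0.435,4.000)–(1.000,3.129)
cell (0,4): code 1100 → (0.643,5.000)–(0.435,4.000)
cell (0,5): code 1000 → (1.000,5.359)–(0.643,5.000)
cell (1,2): code 0100 → (1.399,3.000)–(2.000,2.880)
cell (1,3): code 1110 → (1.000,3.129)–(1.399,3.000)
cell (1,5): code 1001 → (2.000,5.578)–(1.000,5.359)
cell (2,2): code 0010 → (2.000,2.880)–(2.238,3.000)
cell (2,3): code 0111 → (2.238,3.000)–(3.000,3.749)
cell (2,4): code 1011 → (3.000,4.670)–(2.897,5.000)
cell (2,5): code 0001 → (2.897,5.000)–(2.000,5.578)
cell (3,3): code 0010 → (3.000,3.749)–(3.129,4.000)
cell (3,4): code 0001 → (3.129,4.000)–(3.000,4.670)
total: 12 segments, chained into 1 closed loop(s), length Σ = 8.334581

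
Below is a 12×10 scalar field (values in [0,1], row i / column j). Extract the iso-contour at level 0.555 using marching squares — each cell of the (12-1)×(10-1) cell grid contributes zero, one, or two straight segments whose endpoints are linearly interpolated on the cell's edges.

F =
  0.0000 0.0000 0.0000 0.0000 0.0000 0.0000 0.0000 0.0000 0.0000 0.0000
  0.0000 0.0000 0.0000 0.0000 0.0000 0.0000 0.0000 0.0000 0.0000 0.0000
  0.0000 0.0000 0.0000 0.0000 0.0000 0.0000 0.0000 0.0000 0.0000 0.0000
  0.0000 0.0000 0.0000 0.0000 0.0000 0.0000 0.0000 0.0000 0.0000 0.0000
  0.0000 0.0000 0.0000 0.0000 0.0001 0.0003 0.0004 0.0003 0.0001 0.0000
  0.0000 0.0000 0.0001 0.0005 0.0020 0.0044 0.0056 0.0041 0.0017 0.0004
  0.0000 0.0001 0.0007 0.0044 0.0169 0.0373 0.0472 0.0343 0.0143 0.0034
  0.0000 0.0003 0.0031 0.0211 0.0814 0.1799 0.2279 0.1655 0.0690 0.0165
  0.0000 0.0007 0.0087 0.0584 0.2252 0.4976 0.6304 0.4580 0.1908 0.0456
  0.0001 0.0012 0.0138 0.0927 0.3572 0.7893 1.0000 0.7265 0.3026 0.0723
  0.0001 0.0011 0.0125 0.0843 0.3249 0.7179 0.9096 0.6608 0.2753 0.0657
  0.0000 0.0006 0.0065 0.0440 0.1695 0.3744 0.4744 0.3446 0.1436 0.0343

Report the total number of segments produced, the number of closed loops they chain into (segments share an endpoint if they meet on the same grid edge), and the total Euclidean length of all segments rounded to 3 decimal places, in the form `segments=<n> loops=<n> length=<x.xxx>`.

cell (7,5): code 0100 → (7.813,6.000)–(8.000,5.432)
cell (7,6): code 1000 → (8.000,6.437)–(7.813,6.000)
cell (8,4): code 0100 → (8.197,5.000)–(9.000,4.458)
cell (8,5): code 1110 → (8.000,5.432)–(8.197,5.000)
cell (8,6): code 1101 → (8.361,7.000)–(8.000,6.437)
cell (8,7): code 1000 → (9.000,7.405)–(8.361,7.000)
cell (9,4): code 0110 → (9.000,4.458)–(10.000,4.585)
cell (9,7): code 1001 → (10.000,7.274)–(9.000,7.405)
cell (10,4): code 0010 → (10.000,4.585)–(10.474,5.000)
cell (10,5): code 0011 → (10.474,5.000)–(10.815,6.000)
cell (10,6): code 0011 → (10.815,6.000)–(10.335,7.000)
cell (10,7): code 0001 → (10.335,7.000)–(10.000,7.274)
total: 12 segments, chained into 1 closed loop(s), length Σ = 9.187303

segments=12 loops=1 length=9.187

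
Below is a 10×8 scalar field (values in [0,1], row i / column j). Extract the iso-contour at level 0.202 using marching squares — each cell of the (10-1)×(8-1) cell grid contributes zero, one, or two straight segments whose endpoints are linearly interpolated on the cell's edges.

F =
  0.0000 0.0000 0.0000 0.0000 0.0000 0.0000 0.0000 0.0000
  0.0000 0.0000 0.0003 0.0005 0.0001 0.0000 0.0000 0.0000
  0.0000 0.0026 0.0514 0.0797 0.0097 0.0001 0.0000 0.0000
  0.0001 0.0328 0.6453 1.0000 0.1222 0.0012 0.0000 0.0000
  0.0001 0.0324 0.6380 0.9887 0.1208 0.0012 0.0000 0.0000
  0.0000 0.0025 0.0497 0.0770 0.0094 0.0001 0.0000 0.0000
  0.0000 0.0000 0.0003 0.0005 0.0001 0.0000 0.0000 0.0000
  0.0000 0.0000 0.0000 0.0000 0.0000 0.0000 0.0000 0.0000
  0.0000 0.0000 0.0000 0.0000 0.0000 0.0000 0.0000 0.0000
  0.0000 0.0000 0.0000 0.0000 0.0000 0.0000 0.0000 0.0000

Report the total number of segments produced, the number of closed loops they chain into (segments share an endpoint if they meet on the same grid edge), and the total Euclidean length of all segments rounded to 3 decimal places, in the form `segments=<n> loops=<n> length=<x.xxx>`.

cell (2,1): code 0100 → (2.254,2.000)–(3.000,1.276)
cell (2,2): code 1100 → (2.133,3.000)–(2.254,2.000)
cell (2,3): code 1000 → (3.000,3.909)–(2.133,3.000)
cell (3,1): code 0110 → (3.000,1.276)–(4.000,1.280)
cell (3,3): code 1001 → (4.000,3.906)–(3.000,3.909)
cell (4,1): code 0010 → (4.000,1.280)–(4.741,2.000)
cell (4,2): code 0011 → (4.741,2.000)–(4.863,3.000)
cell (4,3): code 0001 → (4.863,3.000)–(4.000,3.906)
total: 8 segments, chained into 1 closed loop(s), length Σ = 8.595389

segments=8 loops=1 length=8.595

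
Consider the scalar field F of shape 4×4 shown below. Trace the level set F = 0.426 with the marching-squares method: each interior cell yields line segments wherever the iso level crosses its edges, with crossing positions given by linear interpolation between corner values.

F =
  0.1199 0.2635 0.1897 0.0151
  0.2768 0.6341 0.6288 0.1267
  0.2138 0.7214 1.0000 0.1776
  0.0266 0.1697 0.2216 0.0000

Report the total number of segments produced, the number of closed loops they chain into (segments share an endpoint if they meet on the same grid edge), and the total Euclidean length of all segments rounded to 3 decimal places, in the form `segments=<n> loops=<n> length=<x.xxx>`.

cell (0,0): code 0100 → (0.438,1.000)–(1.000,0.418)
cell (0,1): code 1100 → (0.538,2.000)–(0.438,1.000)
cell (0,2): code 1000 → (1.000,2.404)–(0.538,2.000)
cell (1,0): code 0110 → (1.000,0.418)–(2.000,0.418)
cell (1,2): code 1001 → (2.000,2.698)–(1.000,2.404)
cell (2,0): code 0010 → (2.000,0.418)–(2.535,1.000)
cell (2,1): code 0011 → (2.535,1.000)–(2.737,2.000)
cell (2,2): code 0001 → (2.737,2.000)–(2.000,2.698)
total: 8 segments, chained into 1 closed loop(s), length Σ = 7.296204

segments=8 loops=1 length=7.296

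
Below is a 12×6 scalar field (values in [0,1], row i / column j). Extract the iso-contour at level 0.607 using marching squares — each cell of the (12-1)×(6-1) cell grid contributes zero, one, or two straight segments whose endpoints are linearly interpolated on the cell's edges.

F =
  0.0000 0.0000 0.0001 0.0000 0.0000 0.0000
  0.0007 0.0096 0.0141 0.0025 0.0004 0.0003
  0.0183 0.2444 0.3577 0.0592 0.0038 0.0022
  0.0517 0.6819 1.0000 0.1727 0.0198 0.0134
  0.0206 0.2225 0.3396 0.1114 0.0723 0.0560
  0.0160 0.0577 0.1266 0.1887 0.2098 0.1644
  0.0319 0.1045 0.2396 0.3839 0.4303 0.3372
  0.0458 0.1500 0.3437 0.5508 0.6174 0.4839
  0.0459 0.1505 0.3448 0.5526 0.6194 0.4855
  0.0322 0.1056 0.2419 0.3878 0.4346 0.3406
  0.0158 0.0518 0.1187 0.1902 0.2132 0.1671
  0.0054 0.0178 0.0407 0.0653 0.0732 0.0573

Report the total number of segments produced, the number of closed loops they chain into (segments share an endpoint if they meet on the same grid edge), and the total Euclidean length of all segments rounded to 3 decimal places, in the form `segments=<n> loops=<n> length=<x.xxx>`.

segments=12 loops=2 length=6.702

cell (2,0): code 0100 → (2.829,1.000)–(3.000,0.881)
cell (2,1): code 1100 → (2.388,2.000)–(2.829,1.000)
cell (2,2): code 1000 → (3.000,2.475)–(2.388,2.000)
cell (3,0): code 0010 → (3.000,0.881)–(3.163,1.000)
cell (3,1): code 0011 → (3.163,1.000)–(3.595,2.000)
cell (3,2): code 0001 → (3.595,2.000)–(3.000,2.475)
cell (6,3): code 0100 → (6.944,4.000)–(7.000,3.844)
cell (6,4): code 1000 → (7.000,4.078)–(6.944,4.000)
cell (7,3): code 0110 → (7.000,3.844)–(8.000,3.814)
cell (7,4): code 1001 → (8.000,4.093)–(7.000,4.078)
cell (8,3): code 0010 → (8.000,3.814)–(8.067,4.000)
cell (8,4): code 0001 → (8.067,4.000)–(8.000,4.093)
total: 12 segments, chained into 2 closed loop(s), length Σ = 6.702112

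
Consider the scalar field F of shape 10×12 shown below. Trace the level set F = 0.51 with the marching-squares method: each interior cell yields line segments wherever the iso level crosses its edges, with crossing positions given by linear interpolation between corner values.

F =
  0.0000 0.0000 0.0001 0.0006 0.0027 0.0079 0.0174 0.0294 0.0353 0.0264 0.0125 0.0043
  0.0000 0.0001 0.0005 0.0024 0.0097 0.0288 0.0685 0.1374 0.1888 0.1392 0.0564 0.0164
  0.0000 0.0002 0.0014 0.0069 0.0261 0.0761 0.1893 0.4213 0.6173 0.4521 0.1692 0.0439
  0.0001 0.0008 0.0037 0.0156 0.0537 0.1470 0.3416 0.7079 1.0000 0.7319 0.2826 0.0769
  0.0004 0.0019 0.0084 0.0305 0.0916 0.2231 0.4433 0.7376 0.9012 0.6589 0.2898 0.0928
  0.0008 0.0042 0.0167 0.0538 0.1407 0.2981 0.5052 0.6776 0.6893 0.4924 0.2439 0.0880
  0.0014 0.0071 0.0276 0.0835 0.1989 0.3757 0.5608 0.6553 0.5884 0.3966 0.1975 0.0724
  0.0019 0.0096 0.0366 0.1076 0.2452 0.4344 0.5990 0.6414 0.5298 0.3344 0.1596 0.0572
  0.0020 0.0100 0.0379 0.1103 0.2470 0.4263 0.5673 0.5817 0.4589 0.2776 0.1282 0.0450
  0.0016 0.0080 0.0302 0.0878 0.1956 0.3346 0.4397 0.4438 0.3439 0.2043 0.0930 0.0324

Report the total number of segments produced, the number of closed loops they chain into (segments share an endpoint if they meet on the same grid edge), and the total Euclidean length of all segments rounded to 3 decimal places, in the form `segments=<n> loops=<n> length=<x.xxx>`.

cell (1,7): code 0100 → (1.750,8.000)–(2.000,7.453)
cell (1,8): code 1000 → (2.000,8.650)–(1.750,8.000)
cell (2,6): code 0100 → (2.309,7.000)–(3.000,6.460)
cell (2,7): code 1110 → (2.000,7.453)–(2.309,7.000)
cell (2,8): code 1101 → (2.207,9.000)–(2.000,8.650)
cell (2,9): code 1000 → (3.000,9.494)–(2.207,9.000)
cell (3,6): code 0110 → (3.000,6.460)–(4.000,6.227)
cell (3,9): code 1001 → (4.000,9.403)–(3.000,9.494)
cell (4,6): code 0110 → (4.000,6.227)–(5.000,6.028)
cell (4,8): code 1011 → (5.000,8.911)–(4.894,9.000)
cell (4,9): code 0001 → (4.894,9.000)–(4.000,9.403)
cell (5,5): code 0100 → (5.086,6.000)–(6.000,5.726)
cell (5,6): code 1110 → (5.000,6.028)–(5.086,6.000)
cell (5,8): code 1001 → (6.000,8.409)–(5.000,8.911)
cell (6,5): code 0110 → (6.000,5.726)–(7.000,5.459)
cell (6,8): code 1001 → (7.000,8.101)–(6.000,8.409)
cell (7,5): code 0110 → (7.000,5.459)–(8.000,5.594)
cell (7,7): code 1011 → (8.000,7.584)–(7.279,8.000)
cell (7,8): code 0001 → (7.279,8.000)–(7.000,8.101)
cell (8,5): code 0010 → (8.000,5.594)–(8.449,6.000)
cell (8,6): code 0011 → (8.449,6.000)–(8.520,7.000)
cell (8,7): code 0001 → (8.520,7.000)–(8.000,7.584)
total: 22 segments, chained into 1 closed loop(s), length Σ = 17.007255

segments=22 loops=1 length=17.007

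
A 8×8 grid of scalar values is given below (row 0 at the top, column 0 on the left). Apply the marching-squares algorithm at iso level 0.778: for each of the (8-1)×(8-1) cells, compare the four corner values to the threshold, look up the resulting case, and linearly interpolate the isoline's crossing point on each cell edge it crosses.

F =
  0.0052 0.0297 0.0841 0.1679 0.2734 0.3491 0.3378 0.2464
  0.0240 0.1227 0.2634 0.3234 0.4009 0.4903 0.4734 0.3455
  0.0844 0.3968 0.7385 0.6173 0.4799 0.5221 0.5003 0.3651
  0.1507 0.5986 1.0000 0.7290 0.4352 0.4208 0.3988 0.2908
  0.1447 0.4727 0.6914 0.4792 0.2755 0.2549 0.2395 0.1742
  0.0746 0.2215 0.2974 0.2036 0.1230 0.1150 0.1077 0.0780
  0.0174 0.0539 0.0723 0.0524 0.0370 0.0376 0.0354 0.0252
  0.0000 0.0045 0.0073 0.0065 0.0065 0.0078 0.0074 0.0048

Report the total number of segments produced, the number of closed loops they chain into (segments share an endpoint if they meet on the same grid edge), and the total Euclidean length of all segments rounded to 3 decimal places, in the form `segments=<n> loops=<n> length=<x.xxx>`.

segments=4 loops=1 length=4.191

cell (2,1): code 0100 → (2.151,2.000)–(3.000,1.447)
cell (2,2): code 1000 → (3.000,2.819)–(2.151,2.000)
cell (3,1): code 0010 → (3.000,1.447)–(3.719,2.000)
cell (3,2): code 0001 → (3.719,2.000)–(3.000,2.819)
total: 4 segments, chained into 1 closed loop(s), length Σ = 4.190571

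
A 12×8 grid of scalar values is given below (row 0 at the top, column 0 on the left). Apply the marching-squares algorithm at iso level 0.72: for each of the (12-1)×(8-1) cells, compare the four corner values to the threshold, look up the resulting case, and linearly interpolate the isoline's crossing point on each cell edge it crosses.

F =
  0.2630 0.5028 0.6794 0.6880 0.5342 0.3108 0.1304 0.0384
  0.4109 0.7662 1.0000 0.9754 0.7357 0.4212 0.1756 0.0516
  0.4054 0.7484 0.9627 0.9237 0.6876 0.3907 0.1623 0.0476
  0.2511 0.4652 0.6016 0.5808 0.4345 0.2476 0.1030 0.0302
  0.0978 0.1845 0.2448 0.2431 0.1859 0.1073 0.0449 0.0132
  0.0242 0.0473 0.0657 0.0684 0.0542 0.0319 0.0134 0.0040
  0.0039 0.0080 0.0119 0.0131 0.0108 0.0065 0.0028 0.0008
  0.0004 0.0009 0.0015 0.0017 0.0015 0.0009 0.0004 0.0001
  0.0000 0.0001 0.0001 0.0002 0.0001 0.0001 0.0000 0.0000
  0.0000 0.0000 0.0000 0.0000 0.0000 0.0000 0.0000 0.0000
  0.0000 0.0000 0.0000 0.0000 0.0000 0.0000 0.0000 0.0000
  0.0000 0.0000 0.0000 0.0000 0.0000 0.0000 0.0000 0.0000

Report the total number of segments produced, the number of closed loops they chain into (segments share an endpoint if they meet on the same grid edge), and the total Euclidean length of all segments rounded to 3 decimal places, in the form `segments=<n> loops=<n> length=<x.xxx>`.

cell (0,0): code 0100 → (0.825,1.000)–(1.000,0.870)
cell (0,1): code 1100 → (0.127,2.000)–(0.825,1.000)
cell (0,2): code 1100 → (0.111,3.000)–(0.127,2.000)
cell (0,3): code 1100 → (0.922,4.000)–(0.111,3.000)
cell (0,4): code 1000 → (1.000,4.050)–(0.922,4.000)
cell (1,0): code 0110 → (1.000,0.870)–(2.000,0.917)
cell (1,3): code 1011 → (2.000,3.863)–(1.326,4.000)
cell (1,4): code 0001 → (1.326,4.000)–(1.000,4.050)
cell (2,0): code 0010 → (2.000,0.917)–(2.100,1.000)
cell (2,1): code 0011 → (2.100,1.000)–(2.672,2.000)
cell (2,2): code 0011 → (2.672,2.000)–(2.594,3.000)
cell (2,3): code 0001 → (2.594,3.000)–(2.000,3.863)
total: 12 segments, chained into 1 closed loop(s), length Σ = 9.169137

segments=12 loops=1 length=9.169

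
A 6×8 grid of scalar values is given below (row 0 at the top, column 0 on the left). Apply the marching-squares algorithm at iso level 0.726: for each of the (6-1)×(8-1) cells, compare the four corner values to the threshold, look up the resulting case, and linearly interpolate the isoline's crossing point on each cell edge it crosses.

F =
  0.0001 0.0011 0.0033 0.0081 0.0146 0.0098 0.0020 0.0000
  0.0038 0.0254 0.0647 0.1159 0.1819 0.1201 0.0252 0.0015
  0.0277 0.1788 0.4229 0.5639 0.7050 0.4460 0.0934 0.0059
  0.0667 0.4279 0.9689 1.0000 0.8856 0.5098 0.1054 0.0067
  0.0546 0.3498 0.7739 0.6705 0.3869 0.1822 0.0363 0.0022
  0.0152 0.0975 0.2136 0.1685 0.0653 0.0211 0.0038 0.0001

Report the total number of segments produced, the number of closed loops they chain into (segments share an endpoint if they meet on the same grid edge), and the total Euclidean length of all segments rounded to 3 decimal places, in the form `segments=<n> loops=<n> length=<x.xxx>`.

cell (2,1): code 0100 → (2.555,2.000)–(3.000,1.551)
cell (2,2): code 1100 → (2.372,3.000)–(2.555,2.000)
cell (2,3): code 1100 → (2.116,4.000)–(2.372,3.000)
cell (2,4): code 1000 → (3.000,4.425)–(2.116,4.000)
cell (3,1): code 0110 → (3.000,1.551)–(4.000,1.887)
cell (3,2): code 1011 → (4.000,2.463)–(3.832,3.000)
cell (3,3): code 0011 → (3.832,3.000)–(3.320,4.000)
cell (3,4): code 0001 → (3.320,4.000)–(3.000,4.425)
cell (4,1): code 0010 → (4.000,1.887)–(4.085,2.000)
cell (4,2): code 0001 → (4.085,2.000)–(4.000,2.463)
total: 10 segments, chained into 1 closed loop(s), length Σ = 7.546566

segments=10 loops=1 length=7.547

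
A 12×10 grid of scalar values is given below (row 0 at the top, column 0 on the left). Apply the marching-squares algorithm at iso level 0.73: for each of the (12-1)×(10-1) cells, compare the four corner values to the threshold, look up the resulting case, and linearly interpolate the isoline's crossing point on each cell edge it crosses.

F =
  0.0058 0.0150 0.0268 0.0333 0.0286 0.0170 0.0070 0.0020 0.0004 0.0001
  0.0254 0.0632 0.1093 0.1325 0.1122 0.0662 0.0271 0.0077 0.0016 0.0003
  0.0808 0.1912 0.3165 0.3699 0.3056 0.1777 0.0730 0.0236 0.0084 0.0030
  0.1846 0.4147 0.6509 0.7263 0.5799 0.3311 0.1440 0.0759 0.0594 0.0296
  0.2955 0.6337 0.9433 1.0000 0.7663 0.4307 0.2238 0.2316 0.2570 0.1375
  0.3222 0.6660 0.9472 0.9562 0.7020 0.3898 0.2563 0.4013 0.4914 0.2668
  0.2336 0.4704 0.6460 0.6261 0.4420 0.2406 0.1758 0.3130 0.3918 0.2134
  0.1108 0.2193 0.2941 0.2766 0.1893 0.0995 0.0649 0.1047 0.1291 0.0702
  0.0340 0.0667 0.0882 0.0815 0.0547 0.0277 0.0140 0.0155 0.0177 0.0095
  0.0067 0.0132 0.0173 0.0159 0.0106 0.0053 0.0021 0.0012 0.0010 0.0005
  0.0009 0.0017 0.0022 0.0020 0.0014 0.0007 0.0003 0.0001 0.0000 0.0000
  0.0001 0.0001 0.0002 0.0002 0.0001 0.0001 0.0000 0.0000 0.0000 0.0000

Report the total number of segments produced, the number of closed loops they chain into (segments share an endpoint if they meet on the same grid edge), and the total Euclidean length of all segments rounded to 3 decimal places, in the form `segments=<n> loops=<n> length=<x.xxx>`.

cell (3,1): code 0100 → (3.271,2.000)–(4.000,1.311)
cell (3,2): code 1100 → (3.014,3.000)–(3.271,2.000)
cell (3,3): code 1100 → (3.805,4.000)–(3.014,3.000)
cell (3,4): code 1000 → (4.000,4.108)–(3.805,4.000)
cell (4,1): code 0110 → (4.000,1.311)–(5.000,1.228)
cell (4,3): code 1011 → (5.000,3.890)–(4.565,4.000)
cell (4,4): code 0001 → (4.565,4.000)–(4.000,4.108)
cell (5,1): code 0010 → (5.000,1.228)–(5.721,2.000)
cell (5,2): code 0011 → (5.721,2.000)–(5.685,3.000)
cell (5,3): code 0001 → (5.685,3.000)–(5.000,3.890)
total: 10 segments, chained into 1 closed loop(s), length Σ = 8.742058

segments=10 loops=1 length=8.742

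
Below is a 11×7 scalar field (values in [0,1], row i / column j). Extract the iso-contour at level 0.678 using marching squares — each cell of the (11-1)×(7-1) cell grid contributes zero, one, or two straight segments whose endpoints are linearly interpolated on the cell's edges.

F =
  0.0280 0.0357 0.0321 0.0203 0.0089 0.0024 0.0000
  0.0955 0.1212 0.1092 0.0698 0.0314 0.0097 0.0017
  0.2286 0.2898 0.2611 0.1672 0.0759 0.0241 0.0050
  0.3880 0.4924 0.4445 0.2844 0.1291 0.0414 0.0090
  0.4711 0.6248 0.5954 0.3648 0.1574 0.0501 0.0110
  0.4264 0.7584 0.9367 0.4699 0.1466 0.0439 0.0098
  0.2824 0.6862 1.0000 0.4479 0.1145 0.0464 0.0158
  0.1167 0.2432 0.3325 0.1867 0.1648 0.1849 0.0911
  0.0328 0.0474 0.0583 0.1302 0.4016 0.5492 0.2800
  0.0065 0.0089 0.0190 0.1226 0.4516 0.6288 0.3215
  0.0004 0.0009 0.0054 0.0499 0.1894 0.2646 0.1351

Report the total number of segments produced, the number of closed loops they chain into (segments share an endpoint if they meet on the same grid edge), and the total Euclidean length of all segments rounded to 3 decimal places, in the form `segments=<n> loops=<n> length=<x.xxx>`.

segments=8 loops=1 length=6.511

cell (4,0): code 0100 → (4.398,1.000)–(5.000,0.758)
cell (4,1): code 1100 → (4.242,2.000)–(4.398,1.000)
cell (4,2): code 1000 → (5.000,2.554)–(4.242,2.000)
cell (5,0): code 0110 → (5.000,0.758)–(6.000,0.980)
cell (5,2): code 1001 → (6.000,2.583)–(5.000,2.554)
cell (6,0): code 0010 → (6.000,0.980)–(6.019,1.000)
cell (6,1): code 0011 → (6.019,1.000)–(6.482,2.000)
cell (6,2): code 0001 → (6.482,2.000)–(6.000,2.583)
total: 8 segments, chained into 1 closed loop(s), length Σ = 6.511242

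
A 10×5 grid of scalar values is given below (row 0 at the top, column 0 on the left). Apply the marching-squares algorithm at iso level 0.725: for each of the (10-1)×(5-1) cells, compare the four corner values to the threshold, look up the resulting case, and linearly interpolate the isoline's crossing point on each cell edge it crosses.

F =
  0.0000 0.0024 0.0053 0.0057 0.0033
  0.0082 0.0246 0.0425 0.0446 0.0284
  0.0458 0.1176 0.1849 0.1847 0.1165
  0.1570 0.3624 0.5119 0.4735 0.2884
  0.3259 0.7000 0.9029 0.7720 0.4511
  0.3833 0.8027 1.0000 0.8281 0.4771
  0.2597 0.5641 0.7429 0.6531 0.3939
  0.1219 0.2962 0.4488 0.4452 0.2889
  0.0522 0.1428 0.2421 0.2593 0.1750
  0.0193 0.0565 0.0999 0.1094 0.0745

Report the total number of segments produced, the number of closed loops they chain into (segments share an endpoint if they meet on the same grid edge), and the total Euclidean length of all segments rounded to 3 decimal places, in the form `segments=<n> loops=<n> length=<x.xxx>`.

segments=12 loops=1 length=7.692

cell (3,1): code 0100 → (3.545,2.000)–(4.000,1.123)
cell (3,2): code 1100 → (3.843,3.000)–(3.545,2.000)
cell (3,3): code 1000 → (4.000,3.146)–(3.843,3.000)
cell (4,0): code 0100 → (4.243,1.000)–(5.000,0.815)
cell (4,1): code 1110 → (4.000,1.123)–(4.243,1.000)
cell (4,3): code 1001 → (5.000,3.294)–(4.000,3.146)
cell (5,0): code 0010 → (5.000,0.815)–(5.326,1.000)
cell (5,1): code 0111 → (5.326,1.000)–(6.000,1.900)
cell (5,2): code 1011 → (6.000,2.199)–(5.589,3.000)
cell (5,3): code 0001 → (5.589,3.000)–(5.000,3.294)
cell (6,1): code 0010 → (6.000,1.900)–(6.061,2.000)
cell (6,2): code 0001 → (6.061,2.000)–(6.000,2.199)
total: 12 segments, chained into 1 closed loop(s), length Σ = 7.691718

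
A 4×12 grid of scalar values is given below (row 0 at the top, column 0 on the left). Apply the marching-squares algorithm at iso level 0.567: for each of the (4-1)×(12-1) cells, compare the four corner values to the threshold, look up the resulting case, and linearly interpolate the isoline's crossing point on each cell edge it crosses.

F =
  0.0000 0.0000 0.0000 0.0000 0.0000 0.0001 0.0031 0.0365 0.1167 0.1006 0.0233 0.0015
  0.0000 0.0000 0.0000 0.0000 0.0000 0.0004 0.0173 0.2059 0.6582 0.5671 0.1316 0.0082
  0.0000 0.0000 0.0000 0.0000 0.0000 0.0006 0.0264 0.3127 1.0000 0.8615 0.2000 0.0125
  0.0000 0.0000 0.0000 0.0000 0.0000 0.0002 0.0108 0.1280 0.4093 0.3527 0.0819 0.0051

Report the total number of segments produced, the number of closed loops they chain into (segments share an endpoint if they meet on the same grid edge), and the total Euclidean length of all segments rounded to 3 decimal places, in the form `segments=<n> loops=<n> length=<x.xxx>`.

segments=8 loops=1 length=6.168

cell (0,7): code 0100 → (0.832,8.000)–(1.000,7.798)
cell (0,8): code 1100 → (1.000,9.000)–(0.832,8.000)
cell (0,9): code 1000 → (1.000,9.000)–(1.000,9.000)
cell (1,7): code 0110 → (1.000,7.798)–(2.000,7.370)
cell (1,9): code 1001 → (2.000,9.445)–(1.000,9.000)
cell (2,7): code 0010 → (2.000,7.370)–(2.733,8.000)
cell (2,8): code 0011 → (2.733,8.000)–(2.579,9.000)
cell (2,9): code 0001 → (2.579,9.000)–(2.000,9.445)
total: 8 segments, chained into 1 closed loop(s), length Σ = 6.168105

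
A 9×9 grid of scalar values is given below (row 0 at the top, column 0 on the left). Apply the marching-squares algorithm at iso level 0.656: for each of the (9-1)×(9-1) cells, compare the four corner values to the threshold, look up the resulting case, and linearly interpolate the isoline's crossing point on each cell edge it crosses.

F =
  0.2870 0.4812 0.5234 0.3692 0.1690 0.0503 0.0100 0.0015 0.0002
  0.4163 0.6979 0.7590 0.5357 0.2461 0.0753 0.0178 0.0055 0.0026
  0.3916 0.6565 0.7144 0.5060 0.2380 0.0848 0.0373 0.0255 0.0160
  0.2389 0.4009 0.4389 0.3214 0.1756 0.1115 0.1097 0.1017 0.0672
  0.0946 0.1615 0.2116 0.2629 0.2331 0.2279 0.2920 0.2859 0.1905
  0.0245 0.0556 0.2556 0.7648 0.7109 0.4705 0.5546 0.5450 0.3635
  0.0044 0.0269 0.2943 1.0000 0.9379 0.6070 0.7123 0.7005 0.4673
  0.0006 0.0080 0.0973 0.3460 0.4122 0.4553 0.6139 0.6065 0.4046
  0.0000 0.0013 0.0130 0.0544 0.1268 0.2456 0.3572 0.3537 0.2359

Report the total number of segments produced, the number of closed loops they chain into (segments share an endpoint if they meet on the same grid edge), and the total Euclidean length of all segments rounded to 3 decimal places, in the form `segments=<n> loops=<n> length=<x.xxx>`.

segments=22 loops=3 length=16.104

cell (0,0): code 0100 → (0.807,1.000)–(1.000,0.851)
cell (0,1): code 1100 → (0.563,2.000)–(0.807,1.000)
cell (0,2): code 1000 → (1.000,2.461)–(0.563,2.000)
cell (1,0): code 0110 → (1.000,0.851)–(2.000,0.998)
cell (1,2): code 1001 → (2.000,2.280)–(1.000,2.461)
cell (2,0): code 0010 → (2.000,0.998)–(2.002,1.000)
cell (2,1): code 0011 → (2.002,1.000)–(2.212,2.000)
cell (2,2): code 0001 → (2.212,2.000)–(2.000,2.280)
cell (4,2): code 0100 → (4.783,3.000)–(5.000,2.786)
cell (4,3): code 1100 → (4.885,4.000)–(4.783,3.000)
cell (4,4): code 1000 → (5.000,4.228)–(4.885,4.000)
cell (5,2): code 0110 → (5.000,2.786)–(6.000,2.513)
cell (5,4): code 1001 → (6.000,4.852)–(5.000,4.228)
cell (5,5): code 0100 → (5.643,6.000)–(6.000,5.465)
cell (5,6): code 1100 → (5.714,7.000)–(5.643,6.000)
cell (5,7): code 1000 → (6.000,7.191)–(5.714,7.000)
cell (6,2): code 0010 → (6.000,2.513)–(6.526,3.000)
cell (6,3): code 0011 → (6.526,3.000)–(6.536,4.000)
cell (6,4): code 0001 → (6.536,4.000)–(6.000,4.852)
cell (6,5): code 0010 → (6.000,5.465)–(6.572,6.000)
cell (6,6): code 0011 → (6.572,6.000)–(6.473,7.000)
cell (6,7): code 0001 → (6.473,7.000)–(6.000,7.191)
total: 22 segments, chained into 3 closed loop(s), length Σ = 16.103737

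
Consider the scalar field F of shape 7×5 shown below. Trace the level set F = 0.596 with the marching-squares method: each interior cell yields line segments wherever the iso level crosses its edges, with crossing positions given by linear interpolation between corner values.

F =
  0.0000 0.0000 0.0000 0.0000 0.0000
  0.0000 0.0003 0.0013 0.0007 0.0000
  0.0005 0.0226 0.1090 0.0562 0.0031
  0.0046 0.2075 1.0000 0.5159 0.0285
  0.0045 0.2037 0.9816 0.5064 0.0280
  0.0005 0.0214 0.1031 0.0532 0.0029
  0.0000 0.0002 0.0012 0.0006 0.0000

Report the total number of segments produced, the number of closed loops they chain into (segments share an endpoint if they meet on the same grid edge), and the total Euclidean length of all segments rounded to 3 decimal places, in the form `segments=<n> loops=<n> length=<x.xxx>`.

segments=6 loops=1 length=5.217

cell (2,1): code 0100 → (2.547,2.000)–(3.000,1.490)
cell (2,2): code 1000 → (3.000,2.835)–(2.547,2.000)
cell (3,1): code 0110 → (3.000,1.490)–(4.000,1.504)
cell (3,2): code 1001 → (4.000,2.811)–(3.000,2.835)
cell (4,1): code 0010 → (4.000,1.504)–(4.439,2.000)
cell (4,2): code 0001 → (4.439,2.000)–(4.000,2.811)
total: 6 segments, chained into 1 closed loop(s), length Σ = 5.217030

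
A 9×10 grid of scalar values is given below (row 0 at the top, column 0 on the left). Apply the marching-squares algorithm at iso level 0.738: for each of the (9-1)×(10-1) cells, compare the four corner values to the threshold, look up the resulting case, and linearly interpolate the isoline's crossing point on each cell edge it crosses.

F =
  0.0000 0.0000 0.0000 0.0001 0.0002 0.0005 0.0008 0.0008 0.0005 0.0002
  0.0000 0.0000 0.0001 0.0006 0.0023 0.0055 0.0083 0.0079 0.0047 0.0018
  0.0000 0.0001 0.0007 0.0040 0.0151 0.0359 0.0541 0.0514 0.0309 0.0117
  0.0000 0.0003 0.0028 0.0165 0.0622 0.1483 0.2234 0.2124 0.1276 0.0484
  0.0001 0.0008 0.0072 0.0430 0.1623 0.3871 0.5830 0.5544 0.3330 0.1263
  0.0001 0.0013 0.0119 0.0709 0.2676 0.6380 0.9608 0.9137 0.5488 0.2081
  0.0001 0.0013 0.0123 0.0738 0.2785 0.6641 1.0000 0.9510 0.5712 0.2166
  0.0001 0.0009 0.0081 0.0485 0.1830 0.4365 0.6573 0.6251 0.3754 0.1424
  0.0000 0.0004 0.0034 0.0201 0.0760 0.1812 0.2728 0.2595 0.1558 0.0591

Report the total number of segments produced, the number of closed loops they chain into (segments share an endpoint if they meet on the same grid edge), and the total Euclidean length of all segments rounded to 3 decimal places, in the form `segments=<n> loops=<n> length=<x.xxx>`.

cell (4,5): code 0100 → (4.410,6.000)–(5.000,5.310)
cell (4,6): code 1100 → (4.511,7.000)–(4.410,6.000)
cell (4,7): code 1000 → (5.000,7.482)–(4.511,7.000)
cell (5,5): code 0110 → (5.000,5.310)–(6.000,5.220)
cell (5,7): code 1001 → (6.000,7.561)–(5.000,7.482)
cell (6,5): code 0010 → (6.000,5.220)–(6.765,6.000)
cell (6,6): code 0011 → (6.765,6.000)–(6.654,7.000)
cell (6,7): code 0001 → (6.654,7.000)–(6.000,7.561)
total: 8 segments, chained into 1 closed loop(s), length Σ = 7.565869

segments=8 loops=1 length=7.566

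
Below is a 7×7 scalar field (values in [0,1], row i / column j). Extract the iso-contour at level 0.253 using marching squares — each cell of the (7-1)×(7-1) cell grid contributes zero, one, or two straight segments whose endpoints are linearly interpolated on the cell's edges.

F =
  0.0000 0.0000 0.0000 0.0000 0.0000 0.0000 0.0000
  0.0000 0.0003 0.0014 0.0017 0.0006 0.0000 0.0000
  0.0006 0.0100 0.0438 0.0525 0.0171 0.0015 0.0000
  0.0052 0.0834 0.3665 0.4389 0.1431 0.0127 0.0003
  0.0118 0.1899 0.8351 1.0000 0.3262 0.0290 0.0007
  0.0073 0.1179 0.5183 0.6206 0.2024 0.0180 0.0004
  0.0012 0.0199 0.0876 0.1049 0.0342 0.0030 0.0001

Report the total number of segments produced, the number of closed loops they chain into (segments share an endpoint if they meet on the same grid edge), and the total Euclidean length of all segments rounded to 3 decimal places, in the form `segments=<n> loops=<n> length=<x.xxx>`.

cell (2,1): code 0100 → (2.648,2.000)–(3.000,1.599)
cell (2,2): code 1100 → (2.519,3.000)–(2.648,2.000)
cell (2,3): code 1000 → (3.000,3.628)–(2.519,3.000)
cell (3,1): code 0110 → (3.000,1.599)–(4.000,1.098)
cell (3,3): code 1101 → (3.600,4.000)–(3.000,3.628)
cell (3,4): code 1000 → (4.000,4.246)–(3.600,4.000)
cell (4,1): code 0110 → (4.000,1.098)–(5.000,1.337)
cell (4,3): code 1011 → (5.000,3.879)–(4.591,4.000)
cell (4,4): code 0001 → (4.591,4.000)–(4.000,4.246)
cell (5,1): code 0010 → (5.000,1.337)–(5.616,2.000)
cell (5,2): code 0011 → (5.616,2.000)–(5.713,3.000)
cell (5,3): code 0001 → (5.713,3.000)–(5.000,3.879)
total: 12 segments, chained into 1 closed loop(s), length Σ = 9.763368

segments=12 loops=1 length=9.763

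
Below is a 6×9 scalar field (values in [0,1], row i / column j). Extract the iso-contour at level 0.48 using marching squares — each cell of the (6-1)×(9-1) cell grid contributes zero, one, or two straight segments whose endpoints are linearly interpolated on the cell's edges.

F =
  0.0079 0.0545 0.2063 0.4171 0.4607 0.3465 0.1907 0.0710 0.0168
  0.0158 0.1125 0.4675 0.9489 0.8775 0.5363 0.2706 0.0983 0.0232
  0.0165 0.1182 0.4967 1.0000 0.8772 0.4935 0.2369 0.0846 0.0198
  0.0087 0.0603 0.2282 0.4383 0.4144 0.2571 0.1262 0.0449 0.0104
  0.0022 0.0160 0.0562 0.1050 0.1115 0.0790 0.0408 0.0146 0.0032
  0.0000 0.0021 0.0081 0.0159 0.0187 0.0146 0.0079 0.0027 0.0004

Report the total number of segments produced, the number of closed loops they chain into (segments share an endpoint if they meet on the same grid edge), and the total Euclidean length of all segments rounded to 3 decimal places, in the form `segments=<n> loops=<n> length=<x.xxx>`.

segments=12 loops=1 length=9.651

cell (0,2): code 0100 → (0.118,3.000)–(1.000,2.026)
cell (0,3): code 1100 → (0.046,4.000)–(0.118,3.000)
cell (0,4): code 1100 → (0.703,5.000)–(0.046,4.000)
cell (0,5): code 1000 → (1.000,5.212)–(0.703,5.000)
cell (1,1): code 0100 → (1.428,2.000)–(2.000,1.956)
cell (1,2): code 1110 → (1.000,2.026)–(1.428,2.000)
cell (1,5): code 1001 → (2.000,5.053)–(1.000,5.212)
cell (2,1): code 0010 → (2.000,1.956)–(2.062,2.000)
cell (2,2): code 0011 → (2.062,2.000)–(2.926,3.000)
cell (2,3): code 0011 → (2.926,3.000)–(2.858,4.000)
cell (2,4): code 0011 → (2.858,4.000)–(2.057,5.000)
cell (2,5): code 0001 → (2.057,5.000)–(2.000,5.053)
total: 12 segments, chained into 1 closed loop(s), length Σ = 9.651396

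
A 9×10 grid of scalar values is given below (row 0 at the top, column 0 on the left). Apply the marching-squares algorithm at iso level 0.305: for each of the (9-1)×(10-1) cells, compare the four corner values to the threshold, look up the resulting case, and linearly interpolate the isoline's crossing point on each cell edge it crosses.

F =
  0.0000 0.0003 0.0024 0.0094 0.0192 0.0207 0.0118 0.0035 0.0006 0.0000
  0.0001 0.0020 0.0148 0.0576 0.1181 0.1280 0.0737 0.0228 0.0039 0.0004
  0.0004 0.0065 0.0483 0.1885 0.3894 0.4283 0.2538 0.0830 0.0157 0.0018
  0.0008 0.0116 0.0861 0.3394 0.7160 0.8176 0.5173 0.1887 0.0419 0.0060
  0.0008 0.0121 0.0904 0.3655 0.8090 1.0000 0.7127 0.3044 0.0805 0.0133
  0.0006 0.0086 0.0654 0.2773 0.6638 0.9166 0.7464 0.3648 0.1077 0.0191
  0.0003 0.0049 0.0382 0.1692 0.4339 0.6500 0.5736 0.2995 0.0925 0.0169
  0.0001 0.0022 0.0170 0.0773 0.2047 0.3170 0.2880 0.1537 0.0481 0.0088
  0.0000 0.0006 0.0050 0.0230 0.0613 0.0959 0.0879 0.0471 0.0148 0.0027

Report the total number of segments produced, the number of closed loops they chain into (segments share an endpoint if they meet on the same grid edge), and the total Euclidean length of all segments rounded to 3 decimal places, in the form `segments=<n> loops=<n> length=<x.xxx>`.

cell (1,3): code 0100 → (1.689,4.000)–(2.000,3.580)
cell (1,4): code 1100 → (1.589,5.000)–(1.689,4.000)
cell (1,5): code 1000 → (2.000,5.707)–(1.589,5.000)
cell (2,2): code 0100 → (2.772,3.000)–(3.000,2.864)
cell (2,3): code 1110 → (2.000,3.580)–(2.772,3.000)
cell (2,5): code 1101 → (2.194,6.000)–(2.000,5.707)
cell (2,6): code 1000 → (3.000,6.646)–(2.194,6.000)
cell (3,2): code 0110 → (3.000,2.864)–(4.000,2.780)
cell (3,6): code 1001 → (4.000,6.999)–(3.000,6.646)
cell (4,2): code 0010 → (4.000,2.780)–(4.686,3.000)
cell (4,3): code 0111 → (4.686,3.000)–(5.000,3.072)
cell (4,6): code 1101 → (4.010,7.000)–(4.000,6.999)
cell (4,7): code 1000 → (5.000,7.233)–(4.010,7.000)
cell (5,3): code 0110 → (5.000,3.072)–(6.000,3.513)
cell (5,6): code 1011 → (6.000,6.980)–(5.916,7.000)
cell (5,7): code 0001 → (5.916,7.000)–(5.000,7.233)
cell (6,3): code 0010 → (6.000,3.513)–(6.562,4.000)
cell (6,4): code 0111 → (6.562,4.000)–(7.000,4.893)
cell (6,5): code 1011 → (7.000,5.414)–(6.940,6.000)
cell (6,6): code 0001 → (6.940,6.000)–(6.000,6.980)
cell (7,4): code 0010 → (7.000,4.893)–(7.054,5.000)
cell (7,5): code 0001 → (7.054,5.000)–(7.000,5.414)
total: 22 segments, chained into 1 closed loop(s), length Σ = 15.441485

segments=22 loops=1 length=15.441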